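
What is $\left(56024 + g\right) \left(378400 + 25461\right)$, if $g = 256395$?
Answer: $126173849759$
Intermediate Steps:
$\left(56024 + g\right) \left(378400 + 25461\right) = \left(56024 + 256395\right) \left(378400 + 25461\right) = 312419 \cdot 403861 = 126173849759$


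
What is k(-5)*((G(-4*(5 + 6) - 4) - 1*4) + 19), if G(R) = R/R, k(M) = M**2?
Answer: 400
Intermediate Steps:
G(R) = 1
k(-5)*((G(-4*(5 + 6) - 4) - 1*4) + 19) = (-5)**2*((1 - 1*4) + 19) = 25*((1 - 4) + 19) = 25*(-3 + 19) = 25*16 = 400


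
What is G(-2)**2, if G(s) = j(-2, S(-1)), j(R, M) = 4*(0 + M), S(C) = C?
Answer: 16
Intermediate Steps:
j(R, M) = 4*M
G(s) = -4 (G(s) = 4*(-1) = -4)
G(-2)**2 = (-4)**2 = 16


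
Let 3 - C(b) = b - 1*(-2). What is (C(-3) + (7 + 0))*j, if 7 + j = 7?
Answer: 0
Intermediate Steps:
j = 0 (j = -7 + 7 = 0)
C(b) = 1 - b (C(b) = 3 - (b - 1*(-2)) = 3 - (b + 2) = 3 - (2 + b) = 3 + (-2 - b) = 1 - b)
(C(-3) + (7 + 0))*j = ((1 - 1*(-3)) + (7 + 0))*0 = ((1 + 3) + 7)*0 = (4 + 7)*0 = 11*0 = 0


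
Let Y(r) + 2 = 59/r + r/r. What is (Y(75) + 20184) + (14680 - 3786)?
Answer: 2330834/75 ≈ 31078.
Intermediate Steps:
Y(r) = -1 + 59/r (Y(r) = -2 + (59/r + r/r) = -2 + (59/r + 1) = -2 + (1 + 59/r) = -1 + 59/r)
(Y(75) + 20184) + (14680 - 3786) = ((59 - 1*75)/75 + 20184) + (14680 - 3786) = ((59 - 75)/75 + 20184) + 10894 = ((1/75)*(-16) + 20184) + 10894 = (-16/75 + 20184) + 10894 = 1513784/75 + 10894 = 2330834/75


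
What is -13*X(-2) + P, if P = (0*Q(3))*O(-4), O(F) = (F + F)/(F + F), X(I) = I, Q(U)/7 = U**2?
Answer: 26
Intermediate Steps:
Q(U) = 7*U**2
O(F) = 1 (O(F) = (2*F)/((2*F)) = (2*F)*(1/(2*F)) = 1)
P = 0 (P = (0*(7*3**2))*1 = (0*(7*9))*1 = (0*63)*1 = 0*1 = 0)
-13*X(-2) + P = -13*(-2) + 0 = 26 + 0 = 26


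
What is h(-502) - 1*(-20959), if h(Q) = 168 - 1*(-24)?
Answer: 21151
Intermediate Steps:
h(Q) = 192 (h(Q) = 168 + 24 = 192)
h(-502) - 1*(-20959) = 192 - 1*(-20959) = 192 + 20959 = 21151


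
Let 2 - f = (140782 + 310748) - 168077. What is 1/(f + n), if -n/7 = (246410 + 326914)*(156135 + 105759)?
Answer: -1/1051051093043 ≈ -9.5143e-13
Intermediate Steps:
f = -283451 (f = 2 - ((140782 + 310748) - 168077) = 2 - (451530 - 168077) = 2 - 1*283453 = 2 - 283453 = -283451)
n = -1051050809592 (n = -7*(246410 + 326914)*(156135 + 105759) = -4013268*261894 = -7*150150115656 = -1051050809592)
1/(f + n) = 1/(-283451 - 1051050809592) = 1/(-1051051093043) = -1/1051051093043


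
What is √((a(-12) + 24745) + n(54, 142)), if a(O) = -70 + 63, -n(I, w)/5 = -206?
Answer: 2*√6442 ≈ 160.52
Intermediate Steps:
n(I, w) = 1030 (n(I, w) = -5*(-206) = 1030)
a(O) = -7
√((a(-12) + 24745) + n(54, 142)) = √((-7 + 24745) + 1030) = √(24738 + 1030) = √25768 = 2*√6442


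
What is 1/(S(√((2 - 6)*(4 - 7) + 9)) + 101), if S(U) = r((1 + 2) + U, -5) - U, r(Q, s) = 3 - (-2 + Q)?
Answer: 103/10525 + 2*√21/10525 ≈ 0.010657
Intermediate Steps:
r(Q, s) = 5 - Q (r(Q, s) = 3 + (2 - Q) = 5 - Q)
S(U) = 2 - 2*U (S(U) = (5 - ((1 + 2) + U)) - U = (5 - (3 + U)) - U = (5 + (-3 - U)) - U = (2 - U) - U = 2 - 2*U)
1/(S(√((2 - 6)*(4 - 7) + 9)) + 101) = 1/((2 - 2*√((2 - 6)*(4 - 7) + 9)) + 101) = 1/((2 - 2*√(-4*(-3) + 9)) + 101) = 1/((2 - 2*√(12 + 9)) + 101) = 1/((2 - 2*√21) + 101) = 1/(103 - 2*√21)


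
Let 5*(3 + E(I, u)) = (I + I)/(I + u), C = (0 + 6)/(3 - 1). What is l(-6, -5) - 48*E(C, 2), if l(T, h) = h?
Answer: 3187/25 ≈ 127.48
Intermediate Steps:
C = 3 (C = 6/2 = 6*(½) = 3)
E(I, u) = -3 + 2*I/(5*(I + u)) (E(I, u) = -3 + ((I + I)/(I + u))/5 = -3 + ((2*I)/(I + u))/5 = -3 + (2*I/(I + u))/5 = -3 + 2*I/(5*(I + u)))
l(-6, -5) - 48*E(C, 2) = -5 - 48*(-3*2 - 13/5*3)/(3 + 2) = -5 - 48*(-6 - 39/5)/5 = -5 - 48*(-69)/(5*5) = -5 - 48*(-69/25) = -5 + 3312/25 = 3187/25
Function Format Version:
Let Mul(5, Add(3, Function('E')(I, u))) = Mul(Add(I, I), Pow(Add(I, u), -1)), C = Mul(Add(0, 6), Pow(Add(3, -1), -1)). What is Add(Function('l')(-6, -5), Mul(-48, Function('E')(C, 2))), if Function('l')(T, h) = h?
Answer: Rational(3187, 25) ≈ 127.48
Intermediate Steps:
C = 3 (C = Mul(6, Pow(2, -1)) = Mul(6, Rational(1, 2)) = 3)
Function('E')(I, u) = Add(-3, Mul(Rational(2, 5), I, Pow(Add(I, u), -1))) (Function('E')(I, u) = Add(-3, Mul(Rational(1, 5), Mul(Add(I, I), Pow(Add(I, u), -1)))) = Add(-3, Mul(Rational(1, 5), Mul(Mul(2, I), Pow(Add(I, u), -1)))) = Add(-3, Mul(Rational(1, 5), Mul(2, I, Pow(Add(I, u), -1)))) = Add(-3, Mul(Rational(2, 5), I, Pow(Add(I, u), -1))))
Add(Function('l')(-6, -5), Mul(-48, Function('E')(C, 2))) = Add(-5, Mul(-48, Mul(Pow(Add(3, 2), -1), Add(Mul(-3, 2), Mul(Rational(-13, 5), 3))))) = Add(-5, Mul(-48, Mul(Pow(5, -1), Add(-6, Rational(-39, 5))))) = Add(-5, Mul(-48, Mul(Rational(1, 5), Rational(-69, 5)))) = Add(-5, Mul(-48, Rational(-69, 25))) = Add(-5, Rational(3312, 25)) = Rational(3187, 25)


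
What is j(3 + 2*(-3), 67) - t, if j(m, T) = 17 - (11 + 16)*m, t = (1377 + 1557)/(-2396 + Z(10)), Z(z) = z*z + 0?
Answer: 113971/1148 ≈ 99.278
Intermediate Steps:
Z(z) = z² (Z(z) = z² + 0 = z²)
t = -1467/1148 (t = (1377 + 1557)/(-2396 + 10²) = 2934/(-2396 + 100) = 2934/(-2296) = 2934*(-1/2296) = -1467/1148 ≈ -1.2779)
j(m, T) = 17 - 27*m
j(3 + 2*(-3), 67) - t = (17 - 27*(3 + 2*(-3))) - 1*(-1467/1148) = (17 - 27*(3 - 6)) + 1467/1148 = (17 - 27*(-3)) + 1467/1148 = (17 + 81) + 1467/1148 = 98 + 1467/1148 = 113971/1148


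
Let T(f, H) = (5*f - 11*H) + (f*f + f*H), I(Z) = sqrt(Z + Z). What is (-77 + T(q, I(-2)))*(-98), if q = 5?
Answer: 2646 + 1176*I ≈ 2646.0 + 1176.0*I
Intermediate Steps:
I(Z) = sqrt(2)*sqrt(Z) (I(Z) = sqrt(2*Z) = sqrt(2)*sqrt(Z))
T(f, H) = f**2 - 11*H + 5*f + H*f (T(f, H) = (-11*H + 5*f) + (f**2 + H*f) = f**2 - 11*H + 5*f + H*f)
(-77 + T(q, I(-2)))*(-98) = (-77 + (5**2 - 11*sqrt(2)*sqrt(-2) + 5*5 + (sqrt(2)*sqrt(-2))*5))*(-98) = (-77 + (25 - 11*sqrt(2)*I*sqrt(2) + 25 + (sqrt(2)*(I*sqrt(2)))*5))*(-98) = (-77 + (25 - 22*I + 25 + (2*I)*5))*(-98) = (-77 + (25 - 22*I + 25 + 10*I))*(-98) = (-77 + (50 - 12*I))*(-98) = (-27 - 12*I)*(-98) = 2646 + 1176*I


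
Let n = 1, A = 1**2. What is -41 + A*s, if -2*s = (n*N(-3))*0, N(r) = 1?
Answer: -41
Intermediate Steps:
A = 1
s = 0 (s = -1*1*0/2 = -0/2 = -1/2*0 = 0)
-41 + A*s = -41 + 1*0 = -41 + 0 = -41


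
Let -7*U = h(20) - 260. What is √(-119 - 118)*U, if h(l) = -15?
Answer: 275*I*√237/7 ≈ 604.8*I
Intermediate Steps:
U = 275/7 (U = -(-15 - 260)/7 = -⅐*(-275) = 275/7 ≈ 39.286)
√(-119 - 118)*U = √(-119 - 118)*(275/7) = √(-237)*(275/7) = (I*√237)*(275/7) = 275*I*√237/7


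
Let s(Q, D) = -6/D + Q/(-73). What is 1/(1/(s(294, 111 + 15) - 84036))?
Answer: -128833435/1533 ≈ -84040.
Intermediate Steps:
s(Q, D) = -6/D - Q/73 (s(Q, D) = -6/D + Q*(-1/73) = -6/D - Q/73)
1/(1/(s(294, 111 + 15) - 84036)) = 1/(1/((-6/(111 + 15) - 1/73*294) - 84036)) = 1/(1/((-6/126 - 294/73) - 84036)) = 1/(1/((-6*1/126 - 294/73) - 84036)) = 1/(1/((-1/21 - 294/73) - 84036)) = 1/(1/(-6247/1533 - 84036)) = 1/(1/(-128833435/1533)) = 1/(-1533/128833435) = -128833435/1533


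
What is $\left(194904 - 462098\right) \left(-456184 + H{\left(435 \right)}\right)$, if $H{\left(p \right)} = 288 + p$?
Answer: $121696446434$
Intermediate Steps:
$\left(194904 - 462098\right) \left(-456184 + H{\left(435 \right)}\right) = \left(194904 - 462098\right) \left(-456184 + \left(288 + 435\right)\right) = - 267194 \left(-456184 + 723\right) = \left(-267194\right) \left(-455461\right) = 121696446434$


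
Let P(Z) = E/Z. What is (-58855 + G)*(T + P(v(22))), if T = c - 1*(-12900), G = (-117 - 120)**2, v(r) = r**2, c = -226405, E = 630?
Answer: 69389982985/121 ≈ 5.7347e+8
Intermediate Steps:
G = 56169 (G = (-237)**2 = 56169)
P(Z) = 630/Z
T = -213505 (T = -226405 - 1*(-12900) = -226405 + 12900 = -213505)
(-58855 + G)*(T + P(v(22))) = (-58855 + 56169)*(-213505 + 630/(22**2)) = -2686*(-213505 + 630/484) = -2686*(-213505 + 630*(1/484)) = -2686*(-213505 + 315/242) = -2686*(-51667895/242) = 69389982985/121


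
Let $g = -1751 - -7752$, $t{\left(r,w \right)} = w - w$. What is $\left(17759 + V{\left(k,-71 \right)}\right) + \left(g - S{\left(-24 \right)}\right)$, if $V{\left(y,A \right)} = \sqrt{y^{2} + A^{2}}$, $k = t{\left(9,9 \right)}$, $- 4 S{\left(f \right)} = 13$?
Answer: $\frac{95337}{4} \approx 23834.0$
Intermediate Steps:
$t{\left(r,w \right)} = 0$
$S{\left(f \right)} = - \frac{13}{4}$ ($S{\left(f \right)} = \left(- \frac{1}{4}\right) 13 = - \frac{13}{4}$)
$k = 0$
$g = 6001$ ($g = -1751 + 7752 = 6001$)
$V{\left(y,A \right)} = \sqrt{A^{2} + y^{2}}$
$\left(17759 + V{\left(k,-71 \right)}\right) + \left(g - S{\left(-24 \right)}\right) = \left(17759 + \sqrt{\left(-71\right)^{2} + 0^{2}}\right) + \left(6001 - - \frac{13}{4}\right) = \left(17759 + \sqrt{5041 + 0}\right) + \left(6001 + \frac{13}{4}\right) = \left(17759 + \sqrt{5041}\right) + \frac{24017}{4} = \left(17759 + 71\right) + \frac{24017}{4} = 17830 + \frac{24017}{4} = \frac{95337}{4}$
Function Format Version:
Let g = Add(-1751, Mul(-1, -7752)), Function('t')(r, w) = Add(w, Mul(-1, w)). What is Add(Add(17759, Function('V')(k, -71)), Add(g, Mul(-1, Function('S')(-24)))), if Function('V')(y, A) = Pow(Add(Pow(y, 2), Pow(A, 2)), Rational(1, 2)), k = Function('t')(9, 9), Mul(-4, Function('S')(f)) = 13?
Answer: Rational(95337, 4) ≈ 23834.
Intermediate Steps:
Function('t')(r, w) = 0
Function('S')(f) = Rational(-13, 4) (Function('S')(f) = Mul(Rational(-1, 4), 13) = Rational(-13, 4))
k = 0
g = 6001 (g = Add(-1751, 7752) = 6001)
Function('V')(y, A) = Pow(Add(Pow(A, 2), Pow(y, 2)), Rational(1, 2))
Add(Add(17759, Function('V')(k, -71)), Add(g, Mul(-1, Function('S')(-24)))) = Add(Add(17759, Pow(Add(Pow(-71, 2), Pow(0, 2)), Rational(1, 2))), Add(6001, Mul(-1, Rational(-13, 4)))) = Add(Add(17759, Pow(Add(5041, 0), Rational(1, 2))), Add(6001, Rational(13, 4))) = Add(Add(17759, Pow(5041, Rational(1, 2))), Rational(24017, 4)) = Add(Add(17759, 71), Rational(24017, 4)) = Add(17830, Rational(24017, 4)) = Rational(95337, 4)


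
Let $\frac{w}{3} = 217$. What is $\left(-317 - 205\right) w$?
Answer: $-339822$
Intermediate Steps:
$w = 651$ ($w = 3 \cdot 217 = 651$)
$\left(-317 - 205\right) w = \left(-317 - 205\right) 651 = \left(-522\right) 651 = -339822$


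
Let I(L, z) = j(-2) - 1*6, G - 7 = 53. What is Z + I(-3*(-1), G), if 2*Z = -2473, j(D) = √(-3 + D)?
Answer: -2485/2 + I*√5 ≈ -1242.5 + 2.2361*I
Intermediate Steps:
G = 60 (G = 7 + 53 = 60)
I(L, z) = -6 + I*√5 (I(L, z) = √(-3 - 2) - 1*6 = √(-5) - 6 = I*√5 - 6 = -6 + I*√5)
Z = -2473/2 (Z = (½)*(-2473) = -2473/2 ≈ -1236.5)
Z + I(-3*(-1), G) = -2473/2 + (-6 + I*√5) = -2485/2 + I*√5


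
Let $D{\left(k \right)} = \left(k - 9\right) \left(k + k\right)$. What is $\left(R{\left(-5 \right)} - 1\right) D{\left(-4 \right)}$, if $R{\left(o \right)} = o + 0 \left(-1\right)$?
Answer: $-624$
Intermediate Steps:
$R{\left(o \right)} = o$ ($R{\left(o \right)} = o + 0 = o$)
$D{\left(k \right)} = 2 k \left(-9 + k\right)$ ($D{\left(k \right)} = \left(-9 + k\right) 2 k = 2 k \left(-9 + k\right)$)
$\left(R{\left(-5 \right)} - 1\right) D{\left(-4 \right)} = \left(-5 - 1\right) 2 \left(-4\right) \left(-9 - 4\right) = \left(-5 - 1\right) 2 \left(-4\right) \left(-13\right) = \left(-6\right) 104 = -624$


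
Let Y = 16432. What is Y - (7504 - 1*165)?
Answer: 9093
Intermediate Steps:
Y - (7504 - 1*165) = 16432 - (7504 - 1*165) = 16432 - (7504 - 165) = 16432 - 1*7339 = 16432 - 7339 = 9093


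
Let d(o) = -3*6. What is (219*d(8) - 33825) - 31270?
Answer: -69037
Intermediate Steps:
d(o) = -18
(219*d(8) - 33825) - 31270 = (219*(-18) - 33825) - 31270 = (-3942 - 33825) - 31270 = -37767 - 31270 = -69037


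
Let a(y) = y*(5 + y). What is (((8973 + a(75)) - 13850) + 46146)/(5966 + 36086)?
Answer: 47269/42052 ≈ 1.1241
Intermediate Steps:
(((8973 + a(75)) - 13850) + 46146)/(5966 + 36086) = (((8973 + 75*(5 + 75)) - 13850) + 46146)/(5966 + 36086) = (((8973 + 75*80) - 13850) + 46146)/42052 = (((8973 + 6000) - 13850) + 46146)*(1/42052) = ((14973 - 13850) + 46146)*(1/42052) = (1123 + 46146)*(1/42052) = 47269*(1/42052) = 47269/42052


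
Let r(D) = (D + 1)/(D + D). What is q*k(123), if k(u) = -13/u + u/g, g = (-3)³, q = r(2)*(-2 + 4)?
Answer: -860/123 ≈ -6.9919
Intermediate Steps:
r(D) = (1 + D)/(2*D) (r(D) = (1 + D)/((2*D)) = (1 + D)*(1/(2*D)) = (1 + D)/(2*D))
q = 3/2 (q = ((½)*(1 + 2)/2)*(-2 + 4) = ((½)*(½)*3)*2 = (¾)*2 = 3/2 ≈ 1.5000)
g = -27
k(u) = -13/u - u/27 (k(u) = -13/u + u/(-27) = -13/u + u*(-1/27) = -13/u - u/27)
q*k(123) = 3*(-13/123 - 1/27*123)/2 = 3*(-13*1/123 - 41/9)/2 = 3*(-13/123 - 41/9)/2 = (3/2)*(-1720/369) = -860/123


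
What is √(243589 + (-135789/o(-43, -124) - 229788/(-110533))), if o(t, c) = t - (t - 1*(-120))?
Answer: 3*√132884880609108230/2210660 ≈ 494.69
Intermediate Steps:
o(t, c) = -120 (o(t, c) = t - (t + 120) = t - (120 + t) = t + (-120 - t) = -120)
√(243589 + (-135789/o(-43, -124) - 229788/(-110533))) = √(243589 + (-135789/(-120) - 229788/(-110533))) = √(243589 + (-135789*(-1/120) - 229788*(-1/110533))) = √(243589 + (45263/40 + 229788/110533)) = √(243589 + 5012246699/4421320) = √(1081997164179/4421320) = 3*√132884880609108230/2210660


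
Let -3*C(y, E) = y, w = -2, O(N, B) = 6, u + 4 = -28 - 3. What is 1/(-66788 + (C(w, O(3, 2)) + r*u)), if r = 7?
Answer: -3/201097 ≈ -1.4918e-5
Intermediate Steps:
u = -35 (u = -4 + (-28 - 3) = -4 - 31 = -35)
C(y, E) = -y/3
1/(-66788 + (C(w, O(3, 2)) + r*u)) = 1/(-66788 + (-⅓*(-2) + 7*(-35))) = 1/(-66788 + (⅔ - 245)) = 1/(-66788 - 733/3) = 1/(-201097/3) = -3/201097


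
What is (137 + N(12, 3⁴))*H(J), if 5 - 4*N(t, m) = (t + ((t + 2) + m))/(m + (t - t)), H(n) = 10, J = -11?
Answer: 111715/81 ≈ 1379.2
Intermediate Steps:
N(t, m) = 5/4 - (2 + m + 2*t)/(4*m) (N(t, m) = 5/4 - (t + ((t + 2) + m))/(4*(m + (t - t))) = 5/4 - (t + ((2 + t) + m))/(4*(m + 0)) = 5/4 - (t + (2 + m + t))/(4*m) = 5/4 - (2 + m + 2*t)/(4*m))
(137 + N(12, 3⁴))*H(J) = (137 + (-1 - 1*12 + 2*3⁴)/(2*(3⁴)))*10 = (137 + (½)*(-1 - 12 + 2*81)/81)*10 = (137 + (½)*(1/81)*(-1 - 12 + 162))*10 = (137 + (½)*(1/81)*149)*10 = (137 + 149/162)*10 = (22343/162)*10 = 111715/81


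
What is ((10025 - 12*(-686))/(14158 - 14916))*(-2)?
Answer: 18257/379 ≈ 48.172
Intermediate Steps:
((10025 - 12*(-686))/(14158 - 14916))*(-2) = ((10025 + 8232)/(-758))*(-2) = (18257*(-1/758))*(-2) = -18257/758*(-2) = 18257/379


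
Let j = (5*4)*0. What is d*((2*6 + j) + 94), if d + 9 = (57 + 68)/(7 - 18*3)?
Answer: -58088/47 ≈ -1235.9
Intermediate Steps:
j = 0 (j = 20*0 = 0)
d = -548/47 (d = -9 + (57 + 68)/(7 - 18*3) = -9 + 125/(7 - 54) = -9 + 125/(-47) = -9 + 125*(-1/47) = -9 - 125/47 = -548/47 ≈ -11.660)
d*((2*6 + j) + 94) = -548*((2*6 + 0) + 94)/47 = -548*((12 + 0) + 94)/47 = -548*(12 + 94)/47 = -548/47*106 = -58088/47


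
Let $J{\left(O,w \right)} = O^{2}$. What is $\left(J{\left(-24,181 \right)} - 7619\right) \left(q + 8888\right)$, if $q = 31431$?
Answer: $-283966717$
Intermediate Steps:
$\left(J{\left(-24,181 \right)} - 7619\right) \left(q + 8888\right) = \left(\left(-24\right)^{2} - 7619\right) \left(31431 + 8888\right) = \left(576 - 7619\right) 40319 = \left(-7043\right) 40319 = -283966717$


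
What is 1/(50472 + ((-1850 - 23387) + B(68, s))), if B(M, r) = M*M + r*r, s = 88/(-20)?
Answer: 25/746959 ≈ 3.3469e-5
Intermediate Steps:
s = -22/5 (s = 88*(-1/20) = -22/5 ≈ -4.4000)
B(M, r) = M**2 + r**2
1/(50472 + ((-1850 - 23387) + B(68, s))) = 1/(50472 + ((-1850 - 23387) + (68**2 + (-22/5)**2))) = 1/(50472 + (-25237 + (4624 + 484/25))) = 1/(50472 + (-25237 + 116084/25)) = 1/(50472 - 514841/25) = 1/(746959/25) = 25/746959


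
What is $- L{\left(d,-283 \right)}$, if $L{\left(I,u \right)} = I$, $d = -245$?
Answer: $245$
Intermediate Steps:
$- L{\left(d,-283 \right)} = \left(-1\right) \left(-245\right) = 245$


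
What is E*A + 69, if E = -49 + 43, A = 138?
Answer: -759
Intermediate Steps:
E = -6
E*A + 69 = -6*138 + 69 = -828 + 69 = -759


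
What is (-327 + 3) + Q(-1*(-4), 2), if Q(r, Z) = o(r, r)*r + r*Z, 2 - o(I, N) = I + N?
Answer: -340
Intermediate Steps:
o(I, N) = 2 - I - N (o(I, N) = 2 - (I + N) = 2 + (-I - N) = 2 - I - N)
Q(r, Z) = Z*r + r*(2 - 2*r) (Q(r, Z) = (2 - r - r)*r + r*Z = (2 - 2*r)*r + Z*r = r*(2 - 2*r) + Z*r = Z*r + r*(2 - 2*r))
(-327 + 3) + Q(-1*(-4), 2) = (-327 + 3) + (-1*(-4))*(2 + 2 - (-2)*(-4)) = -324 + 4*(2 + 2 - 2*4) = -324 + 4*(2 + 2 - 8) = -324 + 4*(-4) = -324 - 16 = -340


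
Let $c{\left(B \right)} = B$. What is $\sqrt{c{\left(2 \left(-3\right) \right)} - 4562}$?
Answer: $2 i \sqrt{1142} \approx 67.587 i$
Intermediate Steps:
$\sqrt{c{\left(2 \left(-3\right) \right)} - 4562} = \sqrt{2 \left(-3\right) - 4562} = \sqrt{-6 - 4562} = \sqrt{-4568} = 2 i \sqrt{1142}$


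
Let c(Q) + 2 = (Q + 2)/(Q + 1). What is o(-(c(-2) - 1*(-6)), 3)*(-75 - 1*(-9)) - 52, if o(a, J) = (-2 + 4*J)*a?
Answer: 2588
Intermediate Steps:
c(Q) = -2 + (2 + Q)/(1 + Q) (c(Q) = -2 + (Q + 2)/(Q + 1) = -2 + (2 + Q)/(1 + Q))
o(a, J) = a*(-2 + 4*J)
o(-(c(-2) - 1*(-6)), 3)*(-75 - 1*(-9)) - 52 = (2*(-(-1*(-2)/(1 - 2) - 1*(-6)))*(-1 + 2*3))*(-75 - 1*(-9)) - 52 = (2*(-(-1*(-2)/(-1) + 6))*(-1 + 6))*(-75 + 9) - 52 = (2*(-(-1*(-2)*(-1) + 6))*5)*(-66) - 52 = (2*(-(-2 + 6))*5)*(-66) - 52 = (2*(-1*4)*5)*(-66) - 52 = (2*(-4)*5)*(-66) - 52 = -40*(-66) - 52 = 2640 - 52 = 2588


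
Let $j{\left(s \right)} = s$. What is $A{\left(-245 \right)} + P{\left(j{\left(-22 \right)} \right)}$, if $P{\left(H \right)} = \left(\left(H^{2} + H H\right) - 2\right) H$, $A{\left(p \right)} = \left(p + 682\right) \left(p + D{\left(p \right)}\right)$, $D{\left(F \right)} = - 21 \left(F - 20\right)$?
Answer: $2303588$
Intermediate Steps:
$D{\left(F \right)} = 420 - 21 F$ ($D{\left(F \right)} = - 21 \left(-20 + F\right) = 420 - 21 F$)
$A{\left(p \right)} = \left(420 - 20 p\right) \left(682 + p\right)$ ($A{\left(p \right)} = \left(p + 682\right) \left(p - \left(-420 + 21 p\right)\right) = \left(682 + p\right) \left(420 - 20 p\right) = \left(420 - 20 p\right) \left(682 + p\right)$)
$P{\left(H \right)} = H \left(-2 + 2 H^{2}\right)$ ($P{\left(H \right)} = \left(\left(H^{2} + H^{2}\right) - 2\right) H = \left(2 H^{2} - 2\right) H = \left(-2 + 2 H^{2}\right) H = H \left(-2 + 2 H^{2}\right)$)
$A{\left(-245 \right)} + P{\left(j{\left(-22 \right)} \right)} = \left(286440 - -3238900 - 20 \left(-245\right)^{2}\right) + 2 \left(-22\right) \left(-1 + \left(-22\right)^{2}\right) = \left(286440 + 3238900 - 1200500\right) + 2 \left(-22\right) \left(-1 + 484\right) = \left(286440 + 3238900 - 1200500\right) + 2 \left(-22\right) 483 = 2324840 - 21252 = 2303588$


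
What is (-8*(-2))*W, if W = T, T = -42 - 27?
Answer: -1104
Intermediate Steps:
T = -69
W = -69
(-8*(-2))*W = -8*(-2)*(-69) = 16*(-69) = -1104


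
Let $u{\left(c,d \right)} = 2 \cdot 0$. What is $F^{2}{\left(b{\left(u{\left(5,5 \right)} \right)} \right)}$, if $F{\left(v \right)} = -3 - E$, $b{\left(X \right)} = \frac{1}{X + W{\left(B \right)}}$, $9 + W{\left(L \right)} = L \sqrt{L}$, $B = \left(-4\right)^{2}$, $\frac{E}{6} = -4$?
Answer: $441$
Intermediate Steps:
$E = -24$ ($E = 6 \left(-4\right) = -24$)
$B = 16$
$u{\left(c,d \right)} = 0$
$W{\left(L \right)} = -9 + L^{\frac{3}{2}}$ ($W{\left(L \right)} = -9 + L \sqrt{L} = -9 + L^{\frac{3}{2}}$)
$b{\left(X \right)} = \frac{1}{55 + X}$ ($b{\left(X \right)} = \frac{1}{X - \left(9 - 16^{\frac{3}{2}}\right)} = \frac{1}{X + \left(-9 + 64\right)} = \frac{1}{X + 55} = \frac{1}{55 + X}$)
$F{\left(v \right)} = 21$ ($F{\left(v \right)} = -3 - -24 = -3 + 24 = 21$)
$F^{2}{\left(b{\left(u{\left(5,5 \right)} \right)} \right)} = 21^{2} = 441$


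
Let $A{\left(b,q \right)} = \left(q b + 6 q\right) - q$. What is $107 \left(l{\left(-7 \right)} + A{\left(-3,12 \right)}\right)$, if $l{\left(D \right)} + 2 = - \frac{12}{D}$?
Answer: $\frac{17762}{7} \approx 2537.4$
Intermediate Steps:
$l{\left(D \right)} = -2 - \frac{12}{D}$
$A{\left(b,q \right)} = 5 q + b q$ ($A{\left(b,q \right)} = \left(b q + 6 q\right) - q = \left(6 q + b q\right) - q = 5 q + b q$)
$107 \left(l{\left(-7 \right)} + A{\left(-3,12 \right)}\right) = 107 \left(\left(-2 - \frac{12}{-7}\right) + 12 \left(5 - 3\right)\right) = 107 \left(\left(-2 - - \frac{12}{7}\right) + 12 \cdot 2\right) = 107 \left(\left(-2 + \frac{12}{7}\right) + 24\right) = 107 \left(- \frac{2}{7} + 24\right) = 107 \cdot \frac{166}{7} = \frac{17762}{7}$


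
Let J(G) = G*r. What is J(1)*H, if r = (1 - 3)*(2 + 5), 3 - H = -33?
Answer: -504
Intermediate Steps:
H = 36 (H = 3 - 1*(-33) = 3 + 33 = 36)
r = -14 (r = -2*7 = -14)
J(G) = -14*G (J(G) = G*(-14) = -14*G)
J(1)*H = -14*1*36 = -14*36 = -504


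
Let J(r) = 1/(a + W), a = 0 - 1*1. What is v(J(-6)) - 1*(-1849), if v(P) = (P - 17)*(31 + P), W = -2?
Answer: 11857/9 ≈ 1317.4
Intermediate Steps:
a = -1 (a = 0 - 1 = -1)
J(r) = -1/3 (J(r) = 1/(-1 - 2) = 1/(-3) = -1/3)
v(P) = (-17 + P)*(31 + P)
v(J(-6)) - 1*(-1849) = (-527 + (-1/3)**2 + 14*(-1/3)) - 1*(-1849) = (-527 + 1/9 - 14/3) + 1849 = -4784/9 + 1849 = 11857/9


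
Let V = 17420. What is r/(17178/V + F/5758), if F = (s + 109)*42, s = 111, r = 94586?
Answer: 2371847048740/64967931 ≈ 36508.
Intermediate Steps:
F = 9240 (F = (111 + 109)*42 = 220*42 = 9240)
r/(17178/V + F/5758) = 94586/(17178/17420 + 9240/5758) = 94586/(17178*(1/17420) + 9240*(1/5758)) = 94586/(8589/8710 + 4620/2879) = 94586/(64967931/25076090) = 94586*(25076090/64967931) = 2371847048740/64967931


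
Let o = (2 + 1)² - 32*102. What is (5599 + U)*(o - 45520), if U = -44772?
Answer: 1910663075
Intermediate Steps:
o = -3255 (o = 3² - 3264 = 9 - 3264 = -3255)
(5599 + U)*(o - 45520) = (5599 - 44772)*(-3255 - 45520) = -39173*(-48775) = 1910663075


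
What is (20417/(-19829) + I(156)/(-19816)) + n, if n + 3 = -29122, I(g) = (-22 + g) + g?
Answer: -5722269611341/196465732 ≈ -29126.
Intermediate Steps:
I(g) = -22 + 2*g
n = -29125 (n = -3 - 29122 = -29125)
(20417/(-19829) + I(156)/(-19816)) + n = (20417/(-19829) + (-22 + 2*156)/(-19816)) - 29125 = (20417*(-1/19829) + (-22 + 312)*(-1/19816)) - 29125 = (-20417/19829 + 290*(-1/19816)) - 29125 = (-20417/19829 - 145/9908) - 29125 = -205166841/196465732 - 29125 = -5722269611341/196465732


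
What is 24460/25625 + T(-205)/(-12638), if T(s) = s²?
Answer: -153553029/64769750 ≈ -2.3708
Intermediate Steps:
24460/25625 + T(-205)/(-12638) = 24460/25625 + (-205)²/(-12638) = 24460*(1/25625) + 42025*(-1/12638) = 4892/5125 - 42025/12638 = -153553029/64769750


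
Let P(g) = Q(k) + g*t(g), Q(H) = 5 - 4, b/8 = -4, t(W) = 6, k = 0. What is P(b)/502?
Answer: -191/502 ≈ -0.38048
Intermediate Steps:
b = -32 (b = 8*(-4) = -32)
Q(H) = 1
P(g) = 1 + 6*g (P(g) = 1 + g*6 = 1 + 6*g)
P(b)/502 = (1 + 6*(-32))/502 = (1 - 192)/502 = (1/502)*(-191) = -191/502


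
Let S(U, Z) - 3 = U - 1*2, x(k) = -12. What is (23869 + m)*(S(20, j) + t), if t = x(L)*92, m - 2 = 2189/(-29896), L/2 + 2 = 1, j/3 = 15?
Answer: -772877780841/29896 ≈ -2.5852e+7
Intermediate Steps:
j = 45 (j = 3*15 = 45)
L = -2 (L = -4 + 2*1 = -4 + 2 = -2)
m = 57603/29896 (m = 2 + 2189/(-29896) = 2 + 2189*(-1/29896) = 2 - 2189/29896 = 57603/29896 ≈ 1.9268)
S(U, Z) = 1 + U (S(U, Z) = 3 + (U - 1*2) = 3 + (U - 2) = 3 + (-2 + U) = 1 + U)
t = -1104 (t = -12*92 = -1104)
(23869 + m)*(S(20, j) + t) = (23869 + 57603/29896)*((1 + 20) - 1104) = 713645227*(21 - 1104)/29896 = (713645227/29896)*(-1083) = -772877780841/29896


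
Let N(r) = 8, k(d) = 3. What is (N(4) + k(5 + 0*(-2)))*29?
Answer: 319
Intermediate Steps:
(N(4) + k(5 + 0*(-2)))*29 = (8 + 3)*29 = 11*29 = 319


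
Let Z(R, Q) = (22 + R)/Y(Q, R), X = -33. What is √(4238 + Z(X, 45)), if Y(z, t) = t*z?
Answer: 47*√3885/45 ≈ 65.100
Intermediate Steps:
Z(R, Q) = (22 + R)/(Q*R) (Z(R, Q) = (22 + R)/((R*Q)) = (22 + R)/((Q*R)) = (22 + R)*(1/(Q*R)) = (22 + R)/(Q*R))
√(4238 + Z(X, 45)) = √(4238 + (22 - 33)/(45*(-33))) = √(4238 + (1/45)*(-1/33)*(-11)) = √(4238 + 1/135) = √(572131/135) = 47*√3885/45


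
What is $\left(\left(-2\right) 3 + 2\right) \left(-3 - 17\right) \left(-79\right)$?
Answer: $-6320$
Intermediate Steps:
$\left(\left(-2\right) 3 + 2\right) \left(-3 - 17\right) \left(-79\right) = \left(-6 + 2\right) \left(-20\right) \left(-79\right) = \left(-4\right) \left(-20\right) \left(-79\right) = 80 \left(-79\right) = -6320$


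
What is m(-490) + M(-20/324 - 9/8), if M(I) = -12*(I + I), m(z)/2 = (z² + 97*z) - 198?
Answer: 10388857/27 ≈ 3.8477e+5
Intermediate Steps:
m(z) = -396 + 2*z² + 194*z (m(z) = 2*((z² + 97*z) - 198) = 2*(-198 + z² + 97*z) = -396 + 2*z² + 194*z)
M(I) = -24*I
m(-490) + M(-20/324 - 9/8) = (-396 + 2*(-490)² + 194*(-490)) - 24*(-20/324 - 9/8) = (-396 + 2*240100 - 95060) - 24*(-20*1/324 - 9*⅛) = (-396 + 480200 - 95060) - 24*(-5/81 - 9/8) = 384744 - 24*(-769/648) = 384744 + 769/27 = 10388857/27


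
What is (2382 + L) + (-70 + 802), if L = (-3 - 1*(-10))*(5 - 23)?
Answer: 2988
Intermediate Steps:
L = -126 (L = (-3 + 10)*(-18) = 7*(-18) = -126)
(2382 + L) + (-70 + 802) = (2382 - 126) + (-70 + 802) = 2256 + 732 = 2988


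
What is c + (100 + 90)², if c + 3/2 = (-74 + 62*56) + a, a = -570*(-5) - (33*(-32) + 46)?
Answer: 86713/2 ≈ 43357.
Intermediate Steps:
a = 3860 (a = 2850 - (-1056 + 46) = 2850 - 1*(-1010) = 2850 + 1010 = 3860)
c = 14513/2 (c = -3/2 + ((-74 + 62*56) + 3860) = -3/2 + ((-74 + 3472) + 3860) = -3/2 + (3398 + 3860) = -3/2 + 7258 = 14513/2 ≈ 7256.5)
c + (100 + 90)² = 14513/2 + (100 + 90)² = 14513/2 + 190² = 14513/2 + 36100 = 86713/2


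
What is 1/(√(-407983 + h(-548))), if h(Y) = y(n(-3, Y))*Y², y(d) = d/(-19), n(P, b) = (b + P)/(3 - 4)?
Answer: -I*√9116799/9116799 ≈ -0.00033119*I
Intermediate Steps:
n(P, b) = -P - b (n(P, b) = (P + b)/(-1) = (P + b)*(-1) = -P - b)
y(d) = -d/19 (y(d) = d*(-1/19) = -d/19)
h(Y) = Y²*(-3/19 + Y/19) (h(Y) = (-(-1*(-3) - Y)/19)*Y² = (-(3 - Y)/19)*Y² = (-3/19 + Y/19)*Y² = Y²*(-3/19 + Y/19))
1/(√(-407983 + h(-548))) = 1/(√(-407983 + (1/19)*(-548)²*(-3 - 548))) = 1/(√(-407983 + (1/19)*300304*(-551))) = 1/(√(-407983 - 8708816)) = 1/(√(-9116799)) = 1/(I*√9116799) = -I*√9116799/9116799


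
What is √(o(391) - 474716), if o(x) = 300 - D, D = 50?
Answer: I*√474466 ≈ 688.81*I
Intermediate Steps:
o(x) = 250 (o(x) = 300 - 1*50 = 300 - 50 = 250)
√(o(391) - 474716) = √(250 - 474716) = √(-474466) = I*√474466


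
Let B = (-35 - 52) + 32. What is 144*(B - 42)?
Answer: -13968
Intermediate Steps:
B = -55 (B = -87 + 32 = -55)
144*(B - 42) = 144*(-55 - 42) = 144*(-97) = -13968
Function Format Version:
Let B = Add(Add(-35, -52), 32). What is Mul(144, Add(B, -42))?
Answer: -13968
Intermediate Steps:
B = -55 (B = Add(-87, 32) = -55)
Mul(144, Add(B, -42)) = Mul(144, Add(-55, -42)) = Mul(144, -97) = -13968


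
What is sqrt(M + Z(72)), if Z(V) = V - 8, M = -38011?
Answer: I*sqrt(37947) ≈ 194.8*I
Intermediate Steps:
Z(V) = -8 + V
sqrt(M + Z(72)) = sqrt(-38011 + (-8 + 72)) = sqrt(-38011 + 64) = sqrt(-37947) = I*sqrt(37947)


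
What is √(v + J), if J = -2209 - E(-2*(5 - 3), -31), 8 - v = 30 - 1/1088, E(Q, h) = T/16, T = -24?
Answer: I*√41236815/136 ≈ 47.218*I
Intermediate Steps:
E(Q, h) = -3/2 (E(Q, h) = -24/16 = -24*1/16 = -3/2)
v = -23935/1088 (v = 8 - (30 - 1/1088) = 8 - 1*32639/1088 = 8 - 32639/1088 = -23935/1088 ≈ -21.999)
J = -4415/2 (J = -2209 - 1*(-3/2) = -2209 + 3/2 = -4415/2 ≈ -2207.5)
√(v + J) = √(-23935/1088 - 4415/2) = √(-2425695/1088) = I*√41236815/136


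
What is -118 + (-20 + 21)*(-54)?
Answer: -172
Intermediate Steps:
-118 + (-20 + 21)*(-54) = -118 + 1*(-54) = -118 - 54 = -172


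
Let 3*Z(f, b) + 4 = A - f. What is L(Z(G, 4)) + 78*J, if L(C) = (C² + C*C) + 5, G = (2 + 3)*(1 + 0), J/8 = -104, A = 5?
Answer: -583987/9 ≈ -64887.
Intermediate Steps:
J = -832 (J = 8*(-104) = -832)
G = 5 (G = 5*1 = 5)
Z(f, b) = ⅓ - f/3 (Z(f, b) = -4/3 + (5 - f)/3 = -4/3 + (5/3 - f/3) = ⅓ - f/3)
L(C) = 5 + 2*C² (L(C) = (C² + C²) + 5 = 2*C² + 5 = 5 + 2*C²)
L(Z(G, 4)) + 78*J = (5 + 2*(⅓ - ⅓*5)²) + 78*(-832) = (5 + 2*(⅓ - 5/3)²) - 64896 = (5 + 2*(-4/3)²) - 64896 = (5 + 2*(16/9)) - 64896 = (5 + 32/9) - 64896 = 77/9 - 64896 = -583987/9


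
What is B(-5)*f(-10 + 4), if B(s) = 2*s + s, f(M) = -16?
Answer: 240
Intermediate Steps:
B(s) = 3*s
B(-5)*f(-10 + 4) = (3*(-5))*(-16) = -15*(-16) = 240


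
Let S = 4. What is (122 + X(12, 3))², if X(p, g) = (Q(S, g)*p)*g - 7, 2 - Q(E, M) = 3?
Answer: 6241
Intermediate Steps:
Q(E, M) = -1 (Q(E, M) = 2 - 1*3 = 2 - 3 = -1)
X(p, g) = -7 - g*p (X(p, g) = (-p)*g - 7 = -g*p - 7 = -7 - g*p)
(122 + X(12, 3))² = (122 + (-7 - 1*3*12))² = (122 + (-7 - 36))² = (122 - 43)² = 79² = 6241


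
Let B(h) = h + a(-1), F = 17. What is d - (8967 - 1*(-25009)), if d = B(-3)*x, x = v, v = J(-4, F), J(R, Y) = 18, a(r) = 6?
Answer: -33922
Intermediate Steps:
B(h) = 6 + h (B(h) = h + 6 = 6 + h)
v = 18
x = 18
d = 54 (d = (6 - 3)*18 = 3*18 = 54)
d - (8967 - 1*(-25009)) = 54 - (8967 - 1*(-25009)) = 54 - (8967 + 25009) = 54 - 1*33976 = 54 - 33976 = -33922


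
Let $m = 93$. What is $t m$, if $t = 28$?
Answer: $2604$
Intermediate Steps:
$t m = 28 \cdot 93 = 2604$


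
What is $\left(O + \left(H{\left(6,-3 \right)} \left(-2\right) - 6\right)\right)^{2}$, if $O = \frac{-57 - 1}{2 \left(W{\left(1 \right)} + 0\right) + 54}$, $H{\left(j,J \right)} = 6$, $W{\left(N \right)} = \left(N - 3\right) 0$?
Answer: $\frac{265225}{729} \approx 363.82$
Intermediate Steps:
$W{\left(N \right)} = 0$ ($W{\left(N \right)} = \left(-3 + N\right) 0 = 0$)
$O = - \frac{29}{27}$ ($O = \frac{-57 - 1}{2 \left(0 + 0\right) + 54} = - \frac{58}{2 \cdot 0 + 54} = - \frac{58}{0 + 54} = - \frac{58}{54} = \left(-58\right) \frac{1}{54} = - \frac{29}{27} \approx -1.0741$)
$\left(O + \left(H{\left(6,-3 \right)} \left(-2\right) - 6\right)\right)^{2} = \left(- \frac{29}{27} + \left(6 \left(-2\right) - 6\right)\right)^{2} = \left(- \frac{29}{27} - 18\right)^{2} = \left(- \frac{515}{27}\right)^{2} = \frac{265225}{729}$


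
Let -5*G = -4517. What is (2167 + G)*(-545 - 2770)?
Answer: -10178376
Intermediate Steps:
G = 4517/5 (G = -⅕*(-4517) = 4517/5 ≈ 903.40)
(2167 + G)*(-545 - 2770) = (2167 + 4517/5)*(-545 - 2770) = (15352/5)*(-3315) = -10178376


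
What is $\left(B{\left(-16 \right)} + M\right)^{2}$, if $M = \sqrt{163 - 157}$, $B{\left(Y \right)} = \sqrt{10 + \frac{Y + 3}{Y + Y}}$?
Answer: $\frac{525}{32} + \frac{3 \sqrt{111}}{2} \approx 32.21$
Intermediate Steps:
$B{\left(Y \right)} = \sqrt{10 + \frac{3 + Y}{2 Y}}$
$M = \sqrt{6} \approx 2.4495$
$\left(B{\left(-16 \right)} + M\right)^{2} = \left(\frac{\sqrt{42 + \frac{6}{-16}}}{2} + \sqrt{6}\right)^{2} = \left(\frac{\sqrt{42 + 6 \left(- \frac{1}{16}\right)}}{2} + \sqrt{6}\right)^{2} = \left(\frac{\sqrt{42 - \frac{3}{8}}}{2} + \sqrt{6}\right)^{2} = \left(\frac{\sqrt{\frac{333}{8}}}{2} + \sqrt{6}\right)^{2} = \left(\frac{\frac{3}{4} \sqrt{74}}{2} + \sqrt{6}\right)^{2} = \left(\frac{3 \sqrt{74}}{8} + \sqrt{6}\right)^{2} = \left(\sqrt{6} + \frac{3 \sqrt{74}}{8}\right)^{2}$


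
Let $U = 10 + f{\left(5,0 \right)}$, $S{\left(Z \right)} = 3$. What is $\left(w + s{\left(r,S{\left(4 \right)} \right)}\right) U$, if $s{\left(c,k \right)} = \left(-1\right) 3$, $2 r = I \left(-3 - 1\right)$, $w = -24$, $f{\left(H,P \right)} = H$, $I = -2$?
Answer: $-405$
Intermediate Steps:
$U = 15$ ($U = 10 + 5 = 15$)
$r = 4$ ($r = \frac{\left(-2\right) \left(-3 - 1\right)}{2} = \frac{\left(-2\right) \left(-4\right)}{2} = \frac{1}{2} \cdot 8 = 4$)
$s{\left(c,k \right)} = -3$
$\left(w + s{\left(r,S{\left(4 \right)} \right)}\right) U = \left(-24 - 3\right) 15 = \left(-27\right) 15 = -405$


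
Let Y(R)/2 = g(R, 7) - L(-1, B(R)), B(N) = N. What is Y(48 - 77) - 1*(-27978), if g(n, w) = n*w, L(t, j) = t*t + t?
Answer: 27572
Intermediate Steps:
L(t, j) = t + t**2 (L(t, j) = t**2 + t = t + t**2)
Y(R) = 14*R (Y(R) = 2*(R*7 - (-1)*(1 - 1)) = 2*(7*R - (-1)*0) = 2*(7*R - 1*0) = 2*(7*R + 0) = 2*(7*R) = 14*R)
Y(48 - 77) - 1*(-27978) = 14*(48 - 77) - 1*(-27978) = 14*(-29) + 27978 = -406 + 27978 = 27572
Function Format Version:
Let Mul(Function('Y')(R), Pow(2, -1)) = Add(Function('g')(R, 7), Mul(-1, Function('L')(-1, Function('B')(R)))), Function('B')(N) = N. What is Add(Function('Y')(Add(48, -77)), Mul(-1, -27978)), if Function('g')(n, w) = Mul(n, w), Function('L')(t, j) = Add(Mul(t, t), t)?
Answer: 27572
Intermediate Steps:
Function('L')(t, j) = Add(t, Pow(t, 2)) (Function('L')(t, j) = Add(Pow(t, 2), t) = Add(t, Pow(t, 2)))
Function('Y')(R) = Mul(14, R) (Function('Y')(R) = Mul(2, Add(Mul(R, 7), Mul(-1, Mul(-1, Add(1, -1))))) = Mul(2, Add(Mul(7, R), Mul(-1, Mul(-1, 0)))) = Mul(2, Add(Mul(7, R), Mul(-1, 0))) = Mul(2, Add(Mul(7, R), 0)) = Mul(2, Mul(7, R)) = Mul(14, R))
Add(Function('Y')(Add(48, -77)), Mul(-1, -27978)) = Add(Mul(14, Add(48, -77)), Mul(-1, -27978)) = Add(Mul(14, -29), 27978) = Add(-406, 27978) = 27572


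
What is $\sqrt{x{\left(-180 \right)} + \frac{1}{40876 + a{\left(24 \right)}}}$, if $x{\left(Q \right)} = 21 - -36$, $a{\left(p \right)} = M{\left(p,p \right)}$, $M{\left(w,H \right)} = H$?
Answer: $\frac{\sqrt{953502109}}{4090} \approx 7.5498$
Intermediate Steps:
$a{\left(p \right)} = p$
$x{\left(Q \right)} = 57$ ($x{\left(Q \right)} = 21 + 36 = 57$)
$\sqrt{x{\left(-180 \right)} + \frac{1}{40876 + a{\left(24 \right)}}} = \sqrt{57 + \frac{1}{40876 + 24}} = \sqrt{57 + \frac{1}{40900}} = \sqrt{\frac{2331301}{40900}} = \frac{\sqrt{953502109}}{4090}$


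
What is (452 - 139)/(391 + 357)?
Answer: 313/748 ≈ 0.41845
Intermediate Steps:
(452 - 139)/(391 + 357) = 313/748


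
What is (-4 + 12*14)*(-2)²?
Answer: 656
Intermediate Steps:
(-4 + 12*14)*(-2)² = (-4 + 168)*4 = 164*4 = 656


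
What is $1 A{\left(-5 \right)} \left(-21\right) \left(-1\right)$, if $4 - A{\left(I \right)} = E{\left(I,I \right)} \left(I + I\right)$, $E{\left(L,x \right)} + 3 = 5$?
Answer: $504$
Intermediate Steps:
$E{\left(L,x \right)} = 2$ ($E{\left(L,x \right)} = -3 + 5 = 2$)
$A{\left(I \right)} = 4 - 4 I$ ($A{\left(I \right)} = 4 - 2 \left(I + I\right) = 4 - 2 \cdot 2 I = 4 - 4 I$)
$1 A{\left(-5 \right)} \left(-21\right) \left(-1\right) = 1 \left(4 - -20\right) \left(-21\right) \left(-1\right) = 1 \left(4 + 20\right) \left(-21\right) \left(-1\right) = 1 \cdot 24 \left(-21\right) \left(-1\right) = 24 \left(-21\right) \left(-1\right) = \left(-504\right) \left(-1\right) = 504$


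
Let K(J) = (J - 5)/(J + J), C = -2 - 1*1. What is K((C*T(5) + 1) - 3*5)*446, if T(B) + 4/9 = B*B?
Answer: 61994/263 ≈ 235.72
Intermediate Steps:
T(B) = -4/9 + B² (T(B) = -4/9 + B*B = -4/9 + B²)
C = -3 (C = -2 - 1 = -3)
K(J) = (-5 + J)/(2*J) (K(J) = (-5 + J)/((2*J)) = (-5 + J)*(1/(2*J)) = (-5 + J)/(2*J))
K((C*T(5) + 1) - 3*5)*446 = ((-5 + ((-3*(-4/9 + 5²) + 1) - 3*5))/(2*((-3*(-4/9 + 5²) + 1) - 3*5)))*446 = ((-5 + ((-3*(-4/9 + 25) + 1) - 15))/(2*((-3*(-4/9 + 25) + 1) - 15)))*446 = ((-5 + ((-3*221/9 + 1) - 15))/(2*((-3*221/9 + 1) - 15)))*446 = ((-5 + ((-221/3 + 1) - 15))/(2*((-221/3 + 1) - 15)))*446 = ((-5 + (-218/3 - 15))/(2*(-218/3 - 15)))*446 = ((-5 - 263/3)/(2*(-263/3)))*446 = ((½)*(-3/263)*(-278/3))*446 = (139/263)*446 = 61994/263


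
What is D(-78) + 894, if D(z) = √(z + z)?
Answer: 894 + 2*I*√39 ≈ 894.0 + 12.49*I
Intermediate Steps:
D(z) = √2*√z (D(z) = √(2*z) = √2*√z)
D(-78) + 894 = √2*√(-78) + 894 = √2*(I*√78) + 894 = 2*I*√39 + 894 = 894 + 2*I*√39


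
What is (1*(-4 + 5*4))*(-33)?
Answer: -528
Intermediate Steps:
(1*(-4 + 5*4))*(-33) = (1*(-4 + 20))*(-33) = (1*16)*(-33) = 16*(-33) = -528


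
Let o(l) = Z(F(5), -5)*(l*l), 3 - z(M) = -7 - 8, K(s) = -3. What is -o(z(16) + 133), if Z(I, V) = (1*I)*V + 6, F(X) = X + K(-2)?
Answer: 91204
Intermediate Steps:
F(X) = -3 + X (F(X) = X - 3 = -3 + X)
z(M) = 18 (z(M) = 3 - (-7 - 8) = 3 - 1*(-15) = 3 + 15 = 18)
Z(I, V) = 6 + I*V (Z(I, V) = I*V + 6 = 6 + I*V)
o(l) = -4*l² (o(l) = (6 + (-3 + 5)*(-5))*(l*l) = (6 + 2*(-5))*l² = (6 - 10)*l² = -4*l²)
-o(z(16) + 133) = -(-4)*(18 + 133)² = -(-4)*151² = -(-4)*22801 = -1*(-91204) = 91204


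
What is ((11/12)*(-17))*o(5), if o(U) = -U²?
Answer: 4675/12 ≈ 389.58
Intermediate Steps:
((11/12)*(-17))*o(5) = ((11/12)*(-17))*(-1*5²) = ((11*(1/12))*(-17))*(-1*25) = ((11/12)*(-17))*(-25) = -187/12*(-25) = 4675/12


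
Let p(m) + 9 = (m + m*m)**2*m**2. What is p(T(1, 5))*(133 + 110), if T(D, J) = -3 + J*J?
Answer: 30112903845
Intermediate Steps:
T(D, J) = -3 + J**2
p(m) = -9 + m**2*(m + m**2)**2 (p(m) = -9 + (m + m*m)**2*m**2 = -9 + (m + m**2)**2*m**2 = -9 + m**2*(m + m**2)**2)
p(T(1, 5))*(133 + 110) = (-9 + (-3 + 5**2)**4*(1 + (-3 + 5**2))**2)*(133 + 110) = (-9 + (-3 + 25)**4*(1 + (-3 + 25))**2)*243 = (-9 + 22**4*(1 + 22)**2)*243 = (-9 + 234256*23**2)*243 = (-9 + 234256*529)*243 = (-9 + 123921424)*243 = 123921415*243 = 30112903845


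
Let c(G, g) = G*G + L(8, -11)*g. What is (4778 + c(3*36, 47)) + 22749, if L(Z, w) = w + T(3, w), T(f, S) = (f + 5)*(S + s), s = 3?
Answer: 35666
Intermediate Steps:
T(f, S) = (3 + S)*(5 + f) (T(f, S) = (f + 5)*(S + 3) = (5 + f)*(3 + S) = (3 + S)*(5 + f))
L(Z, w) = 24 + 9*w (L(Z, w) = w + (15 + 3*3 + 5*w + w*3) = w + (15 + 9 + 5*w + 3*w) = w + (24 + 8*w) = 24 + 9*w)
c(G, g) = G² - 75*g (c(G, g) = G*G + (24 + 9*(-11))*g = G² + (24 - 99)*g = G² - 75*g)
(4778 + c(3*36, 47)) + 22749 = (4778 + ((3*36)² - 75*47)) + 22749 = (4778 + (108² - 3525)) + 22749 = (4778 + (11664 - 3525)) + 22749 = (4778 + 8139) + 22749 = 12917 + 22749 = 35666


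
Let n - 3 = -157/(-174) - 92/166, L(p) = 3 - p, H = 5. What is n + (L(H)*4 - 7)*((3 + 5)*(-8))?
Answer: 13912673/14442 ≈ 963.35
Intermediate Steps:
n = 48353/14442 (n = 3 + (-157/(-174) - 92/166) = 3 + (-157*(-1/174) - 92*1/166) = 3 + (157/174 - 46/83) = 3 + 5027/14442 = 48353/14442 ≈ 3.3481)
n + (L(H)*4 - 7)*((3 + 5)*(-8)) = 48353/14442 + ((3 - 1*5)*4 - 7)*((3 + 5)*(-8)) = 48353/14442 + ((3 - 5)*4 - 7)*(8*(-8)) = 48353/14442 + (-2*4 - 7)*(-64) = 48353/14442 + (-8 - 7)*(-64) = 48353/14442 - 15*(-64) = 48353/14442 + 960 = 13912673/14442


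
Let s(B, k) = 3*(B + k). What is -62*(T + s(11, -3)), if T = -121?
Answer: 6014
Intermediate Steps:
s(B, k) = 3*B + 3*k
-62*(T + s(11, -3)) = -62*(-121 + (3*11 + 3*(-3))) = -62*(-121 + (33 - 9)) = -62*(-121 + 24) = -62*(-97) = 6014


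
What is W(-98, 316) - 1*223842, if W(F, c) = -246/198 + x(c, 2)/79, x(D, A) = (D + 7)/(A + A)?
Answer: -2334226673/10428 ≈ -2.2384e+5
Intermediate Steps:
x(D, A) = (7 + D)/(2*A) (x(D, A) = (7 + D)/((2*A)) = (7 + D)*(1/(2*A)) = (7 + D)/(2*A))
W(F, c) = -12725/10428 + c/316 (W(F, c) = -246/198 + ((½)*(7 + c)/2)/79 = -246*1/198 + ((½)*(½)*(7 + c))*(1/79) = -41/33 + (7/4 + c/4)*(1/79) = -41/33 + (7/316 + c/316) = -12725/10428 + c/316)
W(-98, 316) - 1*223842 = (-12725/10428 + (1/316)*316) - 1*223842 = (-12725/10428 + 1) - 223842 = -2297/10428 - 223842 = -2334226673/10428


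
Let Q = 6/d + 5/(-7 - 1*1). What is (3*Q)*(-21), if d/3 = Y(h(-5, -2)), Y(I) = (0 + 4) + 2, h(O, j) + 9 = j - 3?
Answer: 147/8 ≈ 18.375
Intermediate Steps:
h(O, j) = -12 + j (h(O, j) = -9 + (j - 3) = -9 + (-3 + j) = -12 + j)
Y(I) = 6 (Y(I) = 4 + 2 = 6)
d = 18 (d = 3*6 = 18)
Q = -7/24 (Q = 6/18 + 5/(-7 - 1*1) = 6*(1/18) + 5/(-7 - 1) = 1/3 + 5/(-8) = 1/3 + 5*(-1/8) = 1/3 - 5/8 = -7/24 ≈ -0.29167)
(3*Q)*(-21) = (3*(-7/24))*(-21) = -7/8*(-21) = 147/8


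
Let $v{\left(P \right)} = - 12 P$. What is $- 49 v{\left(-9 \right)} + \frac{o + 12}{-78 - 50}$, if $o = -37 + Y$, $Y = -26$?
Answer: $- \frac{677325}{128} \approx -5291.6$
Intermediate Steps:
$o = -63$ ($o = -37 - 26 = -63$)
$- 49 v{\left(-9 \right)} + \frac{o + 12}{-78 - 50} = - 49 \left(\left(-12\right) \left(-9\right)\right) + \frac{-63 + 12}{-78 - 50} = \left(-49\right) 108 - \frac{51}{-128} = -5292 - - \frac{51}{128} = -5292 + \frac{51}{128} = - \frac{677325}{128}$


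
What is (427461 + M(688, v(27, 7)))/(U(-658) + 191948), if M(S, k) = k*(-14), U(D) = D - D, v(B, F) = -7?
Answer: 9097/4084 ≈ 2.2275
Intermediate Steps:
U(D) = 0
M(S, k) = -14*k
(427461 + M(688, v(27, 7)))/(U(-658) + 191948) = (427461 - 14*(-7))/(0 + 191948) = (427461 + 98)/191948 = 427559*(1/191948) = 9097/4084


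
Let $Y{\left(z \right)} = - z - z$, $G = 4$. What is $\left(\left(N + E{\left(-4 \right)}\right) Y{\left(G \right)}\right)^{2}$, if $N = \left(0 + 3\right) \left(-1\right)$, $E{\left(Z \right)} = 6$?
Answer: $576$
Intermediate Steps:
$N = -3$ ($N = 3 \left(-1\right) = -3$)
$Y{\left(z \right)} = - 2 z$
$\left(\left(N + E{\left(-4 \right)}\right) Y{\left(G \right)}\right)^{2} = \left(\left(-3 + 6\right) \left(\left(-2\right) 4\right)\right)^{2} = \left(3 \left(-8\right)\right)^{2} = \left(-24\right)^{2} = 576$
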